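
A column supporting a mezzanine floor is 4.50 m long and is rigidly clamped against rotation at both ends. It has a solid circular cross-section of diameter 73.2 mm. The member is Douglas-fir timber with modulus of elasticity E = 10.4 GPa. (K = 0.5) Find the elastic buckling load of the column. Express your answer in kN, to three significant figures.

I = πd⁴/64 = π×73.2⁴/64 = 1.409×10^6 mm⁴
I = 1.409×10^6 mm⁴ = 1.409×10^-6 m⁴
Effective length L_e = K·L = 0.5 × 4.50 = 2.250 m
P_cr = π²EI / L_e² = π² × 10.4×10⁹ × 1.409×10^-6 / 2.250² = 2.857×10^4 N

P_cr ≈ 28.6 kN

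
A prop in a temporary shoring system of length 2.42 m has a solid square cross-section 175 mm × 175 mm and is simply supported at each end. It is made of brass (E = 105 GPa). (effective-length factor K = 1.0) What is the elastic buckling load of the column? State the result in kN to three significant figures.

I = a⁴/12 = 175⁴/12 = 7.816×10^7 mm⁴
I = 7.816×10^7 mm⁴ = 7.816×10^-5 m⁴
Effective length L_e = K·L = 1 × 2.42 = 2.420 m
P_cr = π²EI / L_e² = π² × 105×10⁹ × 7.816×10^-5 / 2.420² = 1.383×10^7 N

P_cr ≈ 13800 kN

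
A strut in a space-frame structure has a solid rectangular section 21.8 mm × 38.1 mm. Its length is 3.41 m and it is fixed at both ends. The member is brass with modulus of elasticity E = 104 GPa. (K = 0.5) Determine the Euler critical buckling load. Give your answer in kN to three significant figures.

Buckling occurs about the weak axis: I_min = h·b³/12 with b = 21.8 mm (the shorter side).
I_min = 38.1×21.8³/12 = 3.289×10^4 mm⁴
I = 3.289×10^4 mm⁴ = 3.289×10^-8 m⁴
Effective length L_e = K·L = 0.5 × 3.41 = 1.705 m
P_cr = π²EI / L_e² = π² × 104×10⁹ × 3.289×10^-8 / 1.705² = 1.161×10^4 N

P_cr ≈ 11.6 kN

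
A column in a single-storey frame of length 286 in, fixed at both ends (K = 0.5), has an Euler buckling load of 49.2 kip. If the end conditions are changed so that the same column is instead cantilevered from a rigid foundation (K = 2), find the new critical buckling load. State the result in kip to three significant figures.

P_cr ≈ 3.08 kip

P_cr ∝ 1/K², so P_cr,new = P_cr,old × (K_old/K_new)² = 49.2 × (0.5/2)²
= 49.2 × 0.06250 = 3.08 kip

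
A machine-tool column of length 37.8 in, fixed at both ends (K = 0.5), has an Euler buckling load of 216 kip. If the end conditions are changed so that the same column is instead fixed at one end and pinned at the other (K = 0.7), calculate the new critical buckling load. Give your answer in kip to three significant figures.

P_cr ≈ 110 kip

P_cr ∝ 1/K², so P_cr,new = P_cr,old × (K_old/K_new)² = 216 × (0.5/0.7)²
= 216 × 0.5102 = 110 kip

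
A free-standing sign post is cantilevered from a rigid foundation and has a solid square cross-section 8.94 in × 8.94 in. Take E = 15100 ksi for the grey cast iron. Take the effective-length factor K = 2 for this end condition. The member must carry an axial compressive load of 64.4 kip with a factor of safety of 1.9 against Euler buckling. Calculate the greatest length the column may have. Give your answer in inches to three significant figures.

L_max ≈ 403 in

I = a⁴/12 = 8.94⁴/12 = 532.3 in⁴
Required critical load P_cr = n·P = 1.9 × 64.4 = 122.4 kip = 1.224×10^5 lb
From P_cr = π²EI/(K·L)²:  L = (1/K)·√(π²EI/P_cr) = (1/2)·√(π²×1.51×10^7×532.3/1.224×10^5)
L = 403 in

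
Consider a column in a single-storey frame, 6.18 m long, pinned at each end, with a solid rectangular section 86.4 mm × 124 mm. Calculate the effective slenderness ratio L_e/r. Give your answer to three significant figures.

For a rectangle r_min = b/√12 = 86.4/√12 = 24.94 mm
L_e = K·L = 1 × 6.18 m = 6.180 m = 6180.0 mm
λ = L_e / r_min = 6180.0 / 24.94 = 248

λ ≈ 248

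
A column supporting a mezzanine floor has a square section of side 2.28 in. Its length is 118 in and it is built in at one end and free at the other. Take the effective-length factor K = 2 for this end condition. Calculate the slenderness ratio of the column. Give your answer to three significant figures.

I = a⁴/12 = 2.28⁴/12 = 2.252 in⁴
A = 5.198 in²;  r_min = √(I/A) = √(2.252/5.198) = 0.6582 in
L_e = K·L = 2 × 118 = 236.0 in
λ = L_e / r_min = 236.00 / 0.6582 = 359

λ ≈ 359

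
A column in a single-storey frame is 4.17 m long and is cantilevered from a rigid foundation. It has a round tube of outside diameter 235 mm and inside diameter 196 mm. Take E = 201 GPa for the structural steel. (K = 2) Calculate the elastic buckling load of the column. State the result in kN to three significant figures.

d_o = 235 mm, d_i = 196 mm
I = π(d_o⁴ − d_i⁴)/64 = π(235⁴ − 196.0⁴)/64 = 7.726×10^7 mm⁴
I = 7.726×10^7 mm⁴ = 7.726×10^-5 m⁴
Effective length L_e = K·L = 2 × 4.17 = 8.340 m
P_cr = π²EI / L_e² = π² × 201×10⁹ × 7.726×10^-5 / 8.340² = 2.204×10^6 N

P_cr ≈ 2200 kN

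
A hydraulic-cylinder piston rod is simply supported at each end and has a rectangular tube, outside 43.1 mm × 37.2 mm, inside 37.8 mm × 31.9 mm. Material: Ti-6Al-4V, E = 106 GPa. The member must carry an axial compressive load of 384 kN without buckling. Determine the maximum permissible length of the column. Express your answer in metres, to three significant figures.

Weak-axis I_min = (h_o·b_o³ − h_i·b_i³)/12 with b_o = 37.2, b_i = 31.90 mm (shorter outer/inner sides).
I_min = (43.1×37.2³ − 37.80×31.90³)/12 = 8.264×10^4 mm⁴
I = 8.264×10^-8 m⁴
At the buckling limit P_cr = P = 3.840×10^5 N
From P_cr = π²EI/(K·L)²:  L = (1/K)·√(π²EI/P_cr) = (1/1)·√(π²×1.06×10^11×8.264×10^-8/3.840×10^5)
L = 0.474 m

L_max ≈ 0.474 m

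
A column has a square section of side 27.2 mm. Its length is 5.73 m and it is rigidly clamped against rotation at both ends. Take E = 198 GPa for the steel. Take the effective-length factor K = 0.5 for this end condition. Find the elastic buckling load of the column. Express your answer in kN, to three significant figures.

I = a⁴/12 = 27.2⁴/12 = 4.561×10^4 mm⁴
I = 4.561×10^4 mm⁴ = 4.561×10^-8 m⁴
Effective length L_e = K·L = 0.5 × 5.73 = 2.865 m
P_cr = π²EI / L_e² = π² × 198×10⁹ × 4.561×10^-8 / 2.865² = 1.086×10^4 N

P_cr ≈ 10.9 kN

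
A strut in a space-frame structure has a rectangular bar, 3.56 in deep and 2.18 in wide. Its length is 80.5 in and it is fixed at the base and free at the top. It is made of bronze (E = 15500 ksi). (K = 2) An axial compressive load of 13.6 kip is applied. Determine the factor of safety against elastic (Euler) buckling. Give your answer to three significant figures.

n ≈ 1.33

Buckling occurs about the weak axis: I_min = h·b³/12 with b = 2.18 in (the shorter side).
I_min = 3.56×2.18³/12 = 3.074 in⁴
Effective length L_e = K·L = 2 × 80.5 = 161.0 in
P_cr = π²EI / L_e² = π² × 15500×10³ × 3.074 / 161.0² = 1.814×10^4 lb
Factor of safety n = P_cr / P = 18.139 / 13.6 = 1.33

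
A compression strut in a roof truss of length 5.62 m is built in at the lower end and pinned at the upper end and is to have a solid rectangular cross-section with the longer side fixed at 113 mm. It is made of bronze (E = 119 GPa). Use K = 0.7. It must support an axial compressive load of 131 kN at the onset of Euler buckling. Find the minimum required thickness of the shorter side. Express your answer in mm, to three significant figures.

L_e = K·L = 0.7 × 5.62 = 3.934 m
Required I = P_cr·L_e²/(π²E) = 1.310×10^5 × 3.934² / (π² × 1.19×10^11) = 1.726×10^-6 m⁴
I_req = 1.726×10^6 mm⁴
Rectangle, weak axis: I_min = h·b³/12 with h = 113 mm fixed  ⇒  b = (12I/h)^(1/3) = 56.8 mm

b ≈ 56.8 mm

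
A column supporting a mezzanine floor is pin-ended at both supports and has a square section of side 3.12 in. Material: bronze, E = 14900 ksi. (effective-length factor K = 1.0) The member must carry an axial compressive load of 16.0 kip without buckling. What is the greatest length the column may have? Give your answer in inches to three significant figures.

L_max ≈ 269 in

I = a⁴/12 = 3.12⁴/12 = 7.897 in⁴
At the buckling limit P_cr = P = 1.600×10^4 lb
From P_cr = π²EI/(K·L)²:  L = (1/K)·√(π²EI/P_cr) = (1/1)·√(π²×1.49×10^7×7.897/1.600×10^4)
L = 269 in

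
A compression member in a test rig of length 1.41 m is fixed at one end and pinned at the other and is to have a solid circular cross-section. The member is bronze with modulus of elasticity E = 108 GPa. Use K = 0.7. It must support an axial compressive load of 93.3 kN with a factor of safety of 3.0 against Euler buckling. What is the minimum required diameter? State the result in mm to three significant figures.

d ≈ 47.8 mm

Required P_cr = n·P = 3.0 × 93.3 = 279.9 kN
L_e = K·L = 0.7 × 1.41 = 0.9870 m
Required I = P_cr·L_e²/(π²E) = 2.799×10^5 × 0.9870² / (π² × 1.08×10^11) = 2.558×10^-7 m⁴
I_req = 2.558×10^5 mm⁴
Solid circle: I = πd⁴/64  ⇒  d = (64I/π)^(1/4) = (64×2.558×10^5/π)^(1/4) = 47.8 mm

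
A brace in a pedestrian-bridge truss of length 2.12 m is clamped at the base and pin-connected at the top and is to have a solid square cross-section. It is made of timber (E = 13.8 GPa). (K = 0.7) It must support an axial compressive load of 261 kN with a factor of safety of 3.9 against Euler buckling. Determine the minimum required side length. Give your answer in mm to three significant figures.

Required P_cr = n·P = 3.9 × 261 = 1018 kN
L_e = K·L = 0.7 × 2.12 = 1.484 m
Required I = P_cr·L_e²/(π²E) = 1.018×10^6 × 1.484² / (π² × 1.38×10^10) = 1.646×10^-5 m⁴
I_req = 1.646×10^7 mm⁴
Solid square: I = a⁴/12  ⇒  a = (12I)^(1/4) = (12×1.646×10^7)^(1/4) = 119 mm

a ≈ 119 mm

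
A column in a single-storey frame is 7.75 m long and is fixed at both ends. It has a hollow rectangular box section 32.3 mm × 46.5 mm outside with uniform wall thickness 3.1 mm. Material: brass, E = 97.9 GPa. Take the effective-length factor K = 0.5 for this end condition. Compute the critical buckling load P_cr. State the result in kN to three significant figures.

Inner dimensions: h_i = 46.5 − 2×3.1 = 40.30 mm, b_i = 32.3 − 2×3.1 = 26.10 mm
Weak-axis I_min = (h_o·b_o³ − h_i·b_i³)/12 with b_o = 32.3, b_i = 26.10 mm (shorter outer/inner sides).
I_min = (46.5×32.3³ − 40.30×26.10³)/12 = 7.087×10^4 mm⁴
I = 7.087×10^4 mm⁴ = 7.087×10^-8 m⁴
Effective length L_e = K·L = 0.5 × 7.75 = 3.875 m
P_cr = π²EI / L_e² = π² × 97.9×10⁹ × 7.087×10^-8 / 3.875² = 4.560×10^3 N

P_cr ≈ 4.56 kN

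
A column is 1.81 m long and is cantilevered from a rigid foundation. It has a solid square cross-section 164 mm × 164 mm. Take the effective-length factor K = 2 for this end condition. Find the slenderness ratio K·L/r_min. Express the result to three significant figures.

λ ≈ 76.5

For a square r = a/√12 = 164/√12 = 47.34 mm
L_e = K·L = 2 × 1.81 m = 3.620 m = 3620.0 mm
λ = L_e / r_min = 3620.0 / 47.34 = 76.5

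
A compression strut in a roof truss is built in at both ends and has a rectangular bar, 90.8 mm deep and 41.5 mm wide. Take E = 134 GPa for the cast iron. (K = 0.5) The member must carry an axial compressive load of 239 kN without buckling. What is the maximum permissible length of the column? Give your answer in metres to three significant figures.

L_max ≈ 3.46 m

Buckling occurs about the weak axis: I_min = h·b³/12 with b = 41.5 mm (the shorter side).
I_min = 90.8×41.5³/12 = 5.408×10^5 mm⁴
I = 5.408×10^-7 m⁴
At the buckling limit P_cr = P = 2.390×10^5 N
From P_cr = π²EI/(K·L)²:  L = (1/K)·√(π²EI/P_cr) = (1/0.5)·√(π²×1.34×10^11×5.408×10^-7/2.390×10^5)
L = 3.46 m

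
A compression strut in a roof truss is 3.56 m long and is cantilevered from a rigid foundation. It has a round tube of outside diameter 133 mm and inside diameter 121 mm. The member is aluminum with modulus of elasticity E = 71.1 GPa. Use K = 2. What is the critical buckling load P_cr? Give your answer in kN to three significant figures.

P_cr ≈ 67.0 kN

d_o = 133 mm, d_i = 121 mm
I = π(d_o⁴ − d_i⁴)/64 = π(133⁴ − 121.0⁴)/64 = 4.837×10^6 mm⁴
I = 4.837×10^6 mm⁴ = 4.837×10^-6 m⁴
Effective length L_e = K·L = 2 × 3.56 = 7.120 m
P_cr = π²EI / L_e² = π² × 71.1×10⁹ × 4.837×10^-6 / 7.120² = 6.696×10^4 N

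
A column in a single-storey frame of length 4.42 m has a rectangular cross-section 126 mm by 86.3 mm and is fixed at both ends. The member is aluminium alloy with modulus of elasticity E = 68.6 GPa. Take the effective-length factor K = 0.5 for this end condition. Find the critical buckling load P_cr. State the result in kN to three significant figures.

P_cr ≈ 936 kN

Buckling occurs about the weak axis: I_min = h·b³/12 with b = 86.3 mm (the shorter side).
I_min = 126×86.3³/12 = 6.749×10^6 mm⁴
I = 6.749×10^6 mm⁴ = 6.749×10^-6 m⁴
Effective length L_e = K·L = 0.5 × 4.42 = 2.210 m
P_cr = π²EI / L_e² = π² × 68.6×10⁹ × 6.749×10^-6 / 2.210² = 9.355×10^5 N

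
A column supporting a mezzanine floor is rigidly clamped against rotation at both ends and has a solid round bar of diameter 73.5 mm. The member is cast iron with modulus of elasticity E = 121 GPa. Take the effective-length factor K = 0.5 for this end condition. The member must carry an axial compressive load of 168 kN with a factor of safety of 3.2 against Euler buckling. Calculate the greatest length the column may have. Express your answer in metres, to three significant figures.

I = πd⁴/64 = π×73.5⁴/64 = 1.433×10^6 mm⁴
I = 1.433×10^-6 m⁴
Required critical load P_cr = n·P = 3.2 × 168 = 537.6 kN = 5.376×10^5 N
From P_cr = π²EI/(K·L)²:  L = (1/K)·√(π²EI/P_cr) = (1/0.5)·√(π²×1.21×10^11×1.433×10^-6/5.376×10^5)
L = 3.57 m

L_max ≈ 3.57 m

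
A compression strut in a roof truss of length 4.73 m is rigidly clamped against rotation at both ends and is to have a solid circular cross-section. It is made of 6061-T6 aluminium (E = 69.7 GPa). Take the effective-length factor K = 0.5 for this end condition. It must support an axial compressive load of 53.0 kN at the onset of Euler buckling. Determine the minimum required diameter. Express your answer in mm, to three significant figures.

L_e = K·L = 0.5 × 4.73 = 2.365 m
Required I = P_cr·L_e²/(π²E) = 5.300×10^4 × 2.365² / (π² × 6.97×10^10) = 4.309×10^-7 m⁴
I_req = 4.309×10^5 mm⁴
Solid circle: I = πd⁴/64  ⇒  d = (64I/π)^(1/4) = (64×4.309×10^5/π)^(1/4) = 54.4 mm

d ≈ 54.4 mm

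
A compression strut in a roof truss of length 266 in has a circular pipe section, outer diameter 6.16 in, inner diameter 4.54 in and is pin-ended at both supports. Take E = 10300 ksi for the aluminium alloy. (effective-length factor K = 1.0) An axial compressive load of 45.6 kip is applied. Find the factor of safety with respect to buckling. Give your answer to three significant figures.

n ≈ 1.57

d_o = 6.16 in, d_i = 4.54 in
I = π(d_o⁴ − d_i⁴)/64 = π(6.16⁴ − 4.540⁴)/64 = 49.83 in⁴
Effective length L_e = K·L = 1 × 266 = 266.0 in
P_cr = π²EI / L_e² = π² × 10300×10³ × 49.83 / 266.0² = 7.159×10^4 lb
Factor of safety n = P_cr / P = 71.585 / 45.6 = 1.57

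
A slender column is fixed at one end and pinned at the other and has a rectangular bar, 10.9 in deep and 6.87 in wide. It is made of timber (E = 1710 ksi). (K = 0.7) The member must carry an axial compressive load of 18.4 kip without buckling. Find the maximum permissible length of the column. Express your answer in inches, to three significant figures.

L_max ≈ 743 in

Buckling occurs about the weak axis: I_min = h·b³/12 with b = 6.87 in (the shorter side).
I_min = 10.9×6.87³/12 = 294.5 in⁴
At the buckling limit P_cr = P = 1.840×10^4 lb
From P_cr = π²EI/(K·L)²:  L = (1/K)·√(π²EI/P_cr) = (1/0.7)·√(π²×1.71×10^6×294.5/1.840×10^4)
L = 743 in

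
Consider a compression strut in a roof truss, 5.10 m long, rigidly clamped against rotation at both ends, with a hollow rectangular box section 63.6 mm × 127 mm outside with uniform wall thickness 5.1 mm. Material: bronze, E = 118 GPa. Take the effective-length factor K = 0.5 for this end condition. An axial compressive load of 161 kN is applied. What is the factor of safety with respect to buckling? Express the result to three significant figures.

n ≈ 1.38

Inner dimensions: h_i = 127 − 2×5.1 = 116.8 mm, b_i = 63.6 − 2×5.1 = 53.40 mm
Weak-axis I_min = (h_o·b_o³ − h_i·b_i³)/12 with b_o = 63.6, b_i = 53.40 mm (shorter outer/inner sides).
I_min = (127×63.6³ − 116.8×53.40³)/12 = 1.241×10^6 mm⁴
I = 1.241×10^6 mm⁴ = 1.241×10^-6 m⁴
Effective length L_e = K·L = 0.5 × 5.10 = 2.550 m
P_cr = π²EI / L_e² = π² × 118×10⁹ × 1.241×10^-6 / 2.550² = 2.222×10^5 N
Factor of safety n = P_cr / P = 222.18 / 161 = 1.38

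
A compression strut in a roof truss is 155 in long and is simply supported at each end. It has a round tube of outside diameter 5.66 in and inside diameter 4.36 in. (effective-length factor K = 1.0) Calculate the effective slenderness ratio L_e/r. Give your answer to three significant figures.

d_o = 5.66 in, d_i = 4.36 in
I = π(d_o⁴ − d_i⁴)/64 = π(5.66⁴ − 4.360⁴)/64 = 32.64 in⁴
A = 10.23 in²;  r_min = √(I/A) = √(32.64/10.23) = 1.786 in
L_e = K·L = 1 × 155 = 155.0 in
λ = L_e / r_min = 155.00 / 1.786 = 86.8

λ ≈ 86.8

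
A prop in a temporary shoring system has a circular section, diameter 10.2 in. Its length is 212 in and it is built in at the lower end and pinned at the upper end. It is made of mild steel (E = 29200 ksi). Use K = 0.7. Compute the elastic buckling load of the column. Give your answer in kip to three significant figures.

P_cr ≈ 6950 kip

I = πd⁴/64 = π×10.2⁴/64 = 531.3 in⁴
Effective length L_e = K·L = 0.7 × 212 = 148.4 in
P_cr = π²EI / L_e² = π² × 29200×10³ × 531.3 / 148.4² = 6.953×10^6 lb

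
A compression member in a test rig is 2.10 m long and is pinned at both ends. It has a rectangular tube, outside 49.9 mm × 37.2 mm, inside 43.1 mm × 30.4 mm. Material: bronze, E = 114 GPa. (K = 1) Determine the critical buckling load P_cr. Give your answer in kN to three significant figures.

Weak-axis I_min = (h_o·b_o³ − h_i·b_i³)/12 with b_o = 37.2, b_i = 30.40 mm (shorter outer/inner sides).
I_min = (49.9×37.2³ − 43.10×30.40³)/12 = 1.132×10^5 mm⁴
I = 1.132×10^5 mm⁴ = 1.132×10^-7 m⁴
Effective length L_e = K·L = 1 × 2.10 = 2.100 m
P_cr = π²EI / L_e² = π² × 114×10⁹ × 1.132×10^-7 / 2.100² = 2.887×10^4 N

P_cr ≈ 28.9 kN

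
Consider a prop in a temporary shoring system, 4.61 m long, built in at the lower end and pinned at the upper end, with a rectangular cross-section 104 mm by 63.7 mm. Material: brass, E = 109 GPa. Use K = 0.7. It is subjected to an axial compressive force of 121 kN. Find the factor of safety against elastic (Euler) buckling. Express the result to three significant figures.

Buckling occurs about the weak axis: I_min = h·b³/12 with b = 63.7 mm (the shorter side).
I_min = 104×63.7³/12 = 2.240×10^6 mm⁴
I = 2.240×10^6 mm⁴ = 2.240×10^-6 m⁴
Effective length L_e = K·L = 0.7 × 4.61 = 3.227 m
P_cr = π²EI / L_e² = π² × 109×10⁹ × 2.240×10^-6 / 3.227² = 2.314×10^5 N
Factor of safety n = P_cr / P = 231.42 / 121 = 1.91

n ≈ 1.91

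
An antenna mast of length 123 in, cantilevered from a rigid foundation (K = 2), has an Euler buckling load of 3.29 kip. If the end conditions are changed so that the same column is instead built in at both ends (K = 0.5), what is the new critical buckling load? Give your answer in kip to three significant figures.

P_cr ∝ 1/K², so P_cr,new = P_cr,old × (K_old/K_new)² = 3.29 × (2/0.5)²
= 3.29 × 16.00 = 52.6 kip

P_cr ≈ 52.6 kip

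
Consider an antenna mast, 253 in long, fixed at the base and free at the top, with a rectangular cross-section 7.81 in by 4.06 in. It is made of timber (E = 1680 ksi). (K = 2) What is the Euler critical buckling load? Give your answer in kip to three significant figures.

P_cr ≈ 2.82 kip

Buckling occurs about the weak axis: I_min = h·b³/12 with b = 4.06 in (the shorter side).
I_min = 7.81×4.06³/12 = 43.56 in⁴
Effective length L_e = K·L = 2 × 253 = 506.0 in
P_cr = π²EI / L_e² = π² × 1680×10³ × 43.56 / 506.0² = 2.821×10^3 lb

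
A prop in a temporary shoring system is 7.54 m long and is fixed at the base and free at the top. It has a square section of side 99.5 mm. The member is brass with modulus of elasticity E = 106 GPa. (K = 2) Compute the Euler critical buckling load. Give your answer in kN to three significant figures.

I = a⁴/12 = 99.5⁴/12 = 8.168×10^6 mm⁴
I = 8.168×10^6 mm⁴ = 8.168×10^-6 m⁴
Effective length L_e = K·L = 2 × 7.54 = 15.08 m
P_cr = π²EI / L_e² = π² × 106×10⁹ × 8.168×10^-6 / 15.08² = 3.758×10^4 N

P_cr ≈ 37.6 kN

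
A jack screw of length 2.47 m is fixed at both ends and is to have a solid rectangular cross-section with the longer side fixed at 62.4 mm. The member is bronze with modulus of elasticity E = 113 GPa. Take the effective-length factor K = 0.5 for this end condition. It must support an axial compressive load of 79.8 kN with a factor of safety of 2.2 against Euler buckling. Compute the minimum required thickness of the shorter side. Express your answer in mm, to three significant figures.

b ≈ 35.9 mm

Required P_cr = n·P = 2.2 × 79.8 = 175.6 kN
L_e = K·L = 0.5 × 2.47 = 1.235 m
Required I = P_cr·L_e²/(π²E) = 1.756×10^5 × 1.235² / (π² × 1.13×10^11) = 2.401×10^-7 m⁴
I_req = 2.401×10^5 mm⁴
Rectangle, weak axis: I_min = h·b³/12 with h = 62.4 mm fixed  ⇒  b = (12I/h)^(1/3) = 35.9 mm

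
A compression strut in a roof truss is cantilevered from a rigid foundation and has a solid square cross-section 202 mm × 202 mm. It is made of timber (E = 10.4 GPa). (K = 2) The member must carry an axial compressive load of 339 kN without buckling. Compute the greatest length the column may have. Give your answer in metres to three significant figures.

L_max ≈ 3.24 m

I = a⁴/12 = 202⁴/12 = 1.387×10^8 mm⁴
I = 1.387×10^-4 m⁴
At the buckling limit P_cr = P = 3.390×10^5 N
From P_cr = π²EI/(K·L)²:  L = (1/K)·√(π²EI/P_cr) = (1/2)·√(π²×1.04×10^10×1.387×10^-4/3.390×10^5)
L = 3.24 m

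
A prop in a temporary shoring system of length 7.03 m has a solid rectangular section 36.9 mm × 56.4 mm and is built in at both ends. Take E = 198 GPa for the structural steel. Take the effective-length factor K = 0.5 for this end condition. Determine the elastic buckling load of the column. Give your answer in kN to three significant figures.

Buckling occurs about the weak axis: I_min = h·b³/12 with b = 36.9 mm (the shorter side).
I_min = 56.4×36.9³/12 = 2.361×10^5 mm⁴
I = 2.361×10^5 mm⁴ = 2.361×10^-7 m⁴
Effective length L_e = K·L = 0.5 × 7.03 = 3.515 m
P_cr = π²EI / L_e² = π² × 198×10⁹ × 2.361×10^-7 / 3.515² = 3.735×10^4 N

P_cr ≈ 37.4 kN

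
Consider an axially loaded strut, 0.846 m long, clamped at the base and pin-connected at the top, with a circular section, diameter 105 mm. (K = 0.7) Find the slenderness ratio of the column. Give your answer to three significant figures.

For a solid circle r = d/4 = 105/4 = 26.25 mm
L_e = K·L = 0.7 × 0.846 m = 0.5922 m = 592.20 mm
λ = L_e / r_min = 592.20 / 26.25 = 22.6

λ ≈ 22.6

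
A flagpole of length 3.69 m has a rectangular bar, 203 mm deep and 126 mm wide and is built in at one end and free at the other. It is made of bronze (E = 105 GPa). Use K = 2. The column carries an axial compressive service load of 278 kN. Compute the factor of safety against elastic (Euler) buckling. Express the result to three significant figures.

n ≈ 2.32

Buckling occurs about the weak axis: I_min = h·b³/12 with b = 126 mm (the shorter side).
I_min = 203×126³/12 = 3.384×10^7 mm⁴
I = 3.384×10^7 mm⁴ = 3.384×10^-5 m⁴
Effective length L_e = K·L = 2 × 3.69 = 7.380 m
P_cr = π²EI / L_e² = π² × 105×10⁹ × 3.384×10^-5 / 7.380² = 6.439×10^5 N
Factor of safety n = P_cr / P = 643.88 / 278 = 2.32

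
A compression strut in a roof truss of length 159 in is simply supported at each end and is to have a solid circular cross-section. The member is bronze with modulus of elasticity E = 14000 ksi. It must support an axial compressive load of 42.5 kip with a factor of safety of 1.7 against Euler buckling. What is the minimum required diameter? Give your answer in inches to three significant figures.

Required P_cr = n·P = 1.7 × 42.5 = 72.25 kip
L_e = K·L = 1 × 159 = 159.0 in
Required I = P_cr·L_e²/(π²E) = 7.225×10^4 × 159.0² / (π² × 1.40×10^7) = 13.22 in⁴
Solid circle: I = πd⁴/64  ⇒  d = (64I/π)^(1/4) = (64×13.22/π)^(1/4) = 4.05 in

d ≈ 4.05 in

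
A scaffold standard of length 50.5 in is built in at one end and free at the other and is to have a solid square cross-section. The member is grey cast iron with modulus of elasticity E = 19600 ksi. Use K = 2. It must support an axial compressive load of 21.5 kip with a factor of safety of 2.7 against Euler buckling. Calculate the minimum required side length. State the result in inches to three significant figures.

Required P_cr = n·P = 2.7 × 21.5 = 58.05 kip
L_e = K·L = 2 × 50.5 = 101.0 in
Required I = P_cr·L_e²/(π²E) = 5.805×10^4 × 101.0² / (π² × 1.96×10^7) = 3.061 in⁴
Solid square: I = a⁴/12  ⇒  a = (12I)^(1/4) = (12×3.061)^(1/4) = 2.46 in

a ≈ 2.46 in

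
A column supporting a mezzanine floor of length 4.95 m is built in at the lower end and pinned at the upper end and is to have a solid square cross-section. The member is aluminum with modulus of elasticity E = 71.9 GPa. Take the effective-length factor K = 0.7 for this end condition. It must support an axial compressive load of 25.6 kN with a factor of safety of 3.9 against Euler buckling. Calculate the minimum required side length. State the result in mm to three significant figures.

Required P_cr = n·P = 3.9 × 25.6 = 99.84 kN
L_e = K·L = 0.7 × 4.95 = 3.465 m
Required I = P_cr·L_e²/(π²E) = 9.984×10^4 × 3.465² / (π² × 7.19×10^10) = 1.689×10^-6 m⁴
I_req = 1.689×10^6 mm⁴
Solid square: I = a⁴/12  ⇒  a = (12I)^(1/4) = (12×1.689×10^6)^(1/4) = 67.1 mm

a ≈ 67.1 mm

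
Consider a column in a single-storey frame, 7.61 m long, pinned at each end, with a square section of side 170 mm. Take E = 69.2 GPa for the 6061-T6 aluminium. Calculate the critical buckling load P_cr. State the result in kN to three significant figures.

P_cr ≈ 821 kN

I = a⁴/12 = 170⁴/12 = 6.960×10^7 mm⁴
I = 6.960×10^7 mm⁴ = 6.960×10^-5 m⁴
Effective length L_e = K·L = 1 × 7.61 = 7.610 m
P_cr = π²EI / L_e² = π² × 69.2×10⁹ × 6.960×10^-5 / 7.610² = 8.208×10^5 N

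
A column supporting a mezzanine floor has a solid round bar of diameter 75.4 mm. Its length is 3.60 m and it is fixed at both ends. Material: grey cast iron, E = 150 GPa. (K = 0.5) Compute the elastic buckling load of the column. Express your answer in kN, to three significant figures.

I = πd⁴/64 = π×75.4⁴/64 = 1.587×10^6 mm⁴
I = 1.587×10^6 mm⁴ = 1.587×10^-6 m⁴
Effective length L_e = K·L = 0.5 × 3.60 = 1.800 m
P_cr = π²EI / L_e² = π² × 150×10⁹ × 1.587×10^-6 / 1.800² = 7.249×10^5 N

P_cr ≈ 725 kN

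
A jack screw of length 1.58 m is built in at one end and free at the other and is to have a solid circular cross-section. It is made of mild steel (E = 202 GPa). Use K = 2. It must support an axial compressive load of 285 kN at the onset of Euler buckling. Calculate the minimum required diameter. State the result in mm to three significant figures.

d ≈ 73.4 mm

L_e = K·L = 2 × 1.58 = 3.160 m
Required I = P_cr·L_e²/(π²E) = 2.850×10^5 × 3.160² / (π² × 2.02×10^11) = 1.427×10^-6 m⁴
I_req = 1.427×10^6 mm⁴
Solid circle: I = πd⁴/64  ⇒  d = (64I/π)^(1/4) = (64×1.427×10^6/π)^(1/4) = 73.4 mm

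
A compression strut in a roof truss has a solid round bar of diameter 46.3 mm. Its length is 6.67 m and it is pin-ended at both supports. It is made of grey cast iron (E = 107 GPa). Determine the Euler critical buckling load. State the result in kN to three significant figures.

P_cr ≈ 5.35 kN

I = πd⁴/64 = π×46.3⁴/64 = 2.256×10^5 mm⁴
I = 2.256×10^5 mm⁴ = 2.256×10^-7 m⁴
Effective length L_e = K·L = 1 × 6.67 = 6.670 m
P_cr = π²EI / L_e² = π² × 107×10⁹ × 2.256×10^-7 / 6.670² = 5.355×10^3 N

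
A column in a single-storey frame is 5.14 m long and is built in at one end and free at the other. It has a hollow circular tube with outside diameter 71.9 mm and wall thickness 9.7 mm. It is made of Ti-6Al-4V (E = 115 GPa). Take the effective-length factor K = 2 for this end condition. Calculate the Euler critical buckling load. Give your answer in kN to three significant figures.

P_cr ≈ 10.1 kN

Inner diameter d_i = 71.9 − 2×9.7 = 52.50 mm
I = π(d_o⁴ − d_i⁴)/64 = π(71.9⁴ − 52.50⁴)/64 = 9.389×10^5 mm⁴
I = 9.389×10^5 mm⁴ = 9.389×10^-7 m⁴
Effective length L_e = K·L = 2 × 5.14 = 10.28 m
P_cr = π²EI / L_e² = π² × 115×10⁹ × 9.389×10^-7 / 10.28² = 1.008×10^4 N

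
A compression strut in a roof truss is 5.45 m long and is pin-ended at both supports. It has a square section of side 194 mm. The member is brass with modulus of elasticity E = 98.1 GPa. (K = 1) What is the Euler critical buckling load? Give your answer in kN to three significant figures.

I = a⁴/12 = 194⁴/12 = 1.180×10^8 mm⁴
I = 1.180×10^8 mm⁴ = 1.180×10^-4 m⁴
Effective length L_e = K·L = 1 × 5.45 = 5.450 m
P_cr = π²EI / L_e² = π² × 98.1×10⁹ × 1.180×10^-4 / 5.450² = 3.848×10^6 N

P_cr ≈ 3850 kN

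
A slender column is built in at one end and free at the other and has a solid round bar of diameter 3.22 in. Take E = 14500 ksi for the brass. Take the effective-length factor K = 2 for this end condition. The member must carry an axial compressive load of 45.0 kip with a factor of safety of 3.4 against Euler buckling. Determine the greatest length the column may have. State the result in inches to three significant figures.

I = πd⁴/64 = π×3.22⁴/64 = 5.277 in⁴
Required critical load P_cr = n·P = 3.4 × 45.0 = 153.0 kip = 1.530×10^5 lb
From P_cr = π²EI/(K·L)²:  L = (1/K)·√(π²EI/P_cr) = (1/2)·√(π²×1.45×10^7×5.277/1.530×10^5)
L = 35.1 in

L_max ≈ 35.1 in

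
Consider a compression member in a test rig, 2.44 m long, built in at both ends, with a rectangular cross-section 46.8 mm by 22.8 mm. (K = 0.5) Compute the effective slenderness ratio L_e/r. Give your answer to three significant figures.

λ ≈ 185

Buckling occurs about the weak axis: I_min = h·b³/12 with b = 22.8 mm (the shorter side).
I_min = 46.8×22.8³/12 = 4.622×10^4 mm⁴
A = 1.067×10^3 mm²;  r_min = √(I/A) = √(4.622×10^4/1.067×10^3) = 6.582 mm
L_e = K·L = 0.5 × 2.44 m = 1.220 m = 1220.0 mm
λ = L_e / r_min = 1220.0 / 6.582 = 185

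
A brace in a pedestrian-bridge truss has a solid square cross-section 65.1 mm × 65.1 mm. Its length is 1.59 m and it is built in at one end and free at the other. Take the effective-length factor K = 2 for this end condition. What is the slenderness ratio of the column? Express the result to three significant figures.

For a square r = a/√12 = 65.1/√12 = 18.79 mm
L_e = K·L = 2 × 1.59 m = 3.180 m = 3180.0 mm
λ = L_e / r_min = 3180.0 / 18.79 = 169

λ ≈ 169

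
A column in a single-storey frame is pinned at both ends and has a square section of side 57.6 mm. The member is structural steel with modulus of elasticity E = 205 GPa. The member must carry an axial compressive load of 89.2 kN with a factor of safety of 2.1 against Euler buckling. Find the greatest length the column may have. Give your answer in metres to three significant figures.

L_max ≈ 3.15 m

I = a⁴/12 = 57.6⁴/12 = 9.173×10^5 mm⁴
I = 9.173×10^-7 m⁴
Required critical load P_cr = n·P = 2.1 × 89.2 = 187.3 kN = 1.873×10^5 N
From P_cr = π²EI/(K·L)²:  L = (1/K)·√(π²EI/P_cr) = (1/1)·√(π²×2.05×10^11×9.173×10^-7/1.873×10^5)
L = 3.15 m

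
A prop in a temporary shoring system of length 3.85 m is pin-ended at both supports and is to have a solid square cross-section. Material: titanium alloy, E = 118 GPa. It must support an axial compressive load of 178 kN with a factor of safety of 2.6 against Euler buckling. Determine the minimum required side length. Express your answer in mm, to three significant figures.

a ≈ 91.7 mm

Required P_cr = n·P = 2.6 × 178 = 462.8 kN
L_e = K·L = 1 × 3.85 = 3.850 m
Required I = P_cr·L_e²/(π²E) = 4.628×10^5 × 3.850² / (π² × 1.18×10^11) = 5.890×10^-6 m⁴
I_req = 5.890×10^6 mm⁴
Solid square: I = a⁴/12  ⇒  a = (12I)^(1/4) = (12×5.890×10^6)^(1/4) = 91.7 mm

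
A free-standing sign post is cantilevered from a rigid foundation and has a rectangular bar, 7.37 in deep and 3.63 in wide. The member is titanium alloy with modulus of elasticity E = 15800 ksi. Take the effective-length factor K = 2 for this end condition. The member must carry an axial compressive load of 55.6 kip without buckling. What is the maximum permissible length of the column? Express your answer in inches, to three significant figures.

Buckling occurs about the weak axis: I_min = h·b³/12 with b = 3.63 in (the shorter side).
I_min = 7.37×3.63³/12 = 29.38 in⁴
At the buckling limit P_cr = P = 5.560×10^4 lb
From P_cr = π²EI/(K·L)²:  L = (1/K)·√(π²EI/P_cr) = (1/2)·√(π²×1.58×10^7×29.38/5.560×10^4)
L = 144 in

L_max ≈ 144 in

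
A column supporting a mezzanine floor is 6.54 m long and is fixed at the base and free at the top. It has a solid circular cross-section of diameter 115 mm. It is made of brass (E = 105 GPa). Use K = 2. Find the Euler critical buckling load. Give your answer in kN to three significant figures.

P_cr ≈ 52.0 kN

I = πd⁴/64 = π×115⁴/64 = 8.585×10^6 mm⁴
I = 8.585×10^6 mm⁴ = 8.585×10^-6 m⁴
Effective length L_e = K·L = 2 × 6.54 = 13.08 m
P_cr = π²EI / L_e² = π² × 105×10⁹ × 8.585×10^-6 / 13.08² = 5.200×10^4 N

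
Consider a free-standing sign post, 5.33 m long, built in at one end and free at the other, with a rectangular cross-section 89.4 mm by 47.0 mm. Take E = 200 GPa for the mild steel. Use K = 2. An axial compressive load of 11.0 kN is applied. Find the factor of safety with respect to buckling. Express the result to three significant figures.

n ≈ 1.22

Buckling occurs about the weak axis: I_min = h·b³/12 with b = 47.0 mm (the shorter side).
I_min = 89.4×47.0³/12 = 7.735×10^5 mm⁴
I = 7.735×10^5 mm⁴ = 7.735×10^-7 m⁴
Effective length L_e = K·L = 2 × 5.33 = 10.66 m
P_cr = π²EI / L_e² = π² × 200×10⁹ × 7.735×10^-7 / 10.66² = 1.344×10^4 N
Factor of safety n = P_cr / P = 13.436 / 11.0 = 1.22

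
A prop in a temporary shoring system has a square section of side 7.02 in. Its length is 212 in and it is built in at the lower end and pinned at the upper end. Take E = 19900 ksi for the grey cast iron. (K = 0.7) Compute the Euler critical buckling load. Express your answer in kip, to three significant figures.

I = a⁴/12 = 7.02⁴/12 = 202.4 in⁴
Effective length L_e = K·L = 0.7 × 212 = 148.4 in
P_cr = π²EI / L_e² = π² × 19900×10³ × 202.4 / 148.4² = 1.805×10^6 lb

P_cr ≈ 1800 kip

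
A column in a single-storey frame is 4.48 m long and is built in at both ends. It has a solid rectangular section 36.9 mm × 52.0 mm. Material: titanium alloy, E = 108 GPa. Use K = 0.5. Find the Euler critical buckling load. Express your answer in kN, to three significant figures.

Buckling occurs about the weak axis: I_min = h·b³/12 with b = 36.9 mm (the shorter side).
I_min = 52.0×36.9³/12 = 2.177×10^5 mm⁴
I = 2.177×10^5 mm⁴ = 2.177×10^-7 m⁴
Effective length L_e = K·L = 0.5 × 4.48 = 2.240 m
P_cr = π²EI / L_e² = π² × 108×10⁹ × 2.177×10^-7 / 2.240² = 4.625×10^4 N

P_cr ≈ 46.3 kN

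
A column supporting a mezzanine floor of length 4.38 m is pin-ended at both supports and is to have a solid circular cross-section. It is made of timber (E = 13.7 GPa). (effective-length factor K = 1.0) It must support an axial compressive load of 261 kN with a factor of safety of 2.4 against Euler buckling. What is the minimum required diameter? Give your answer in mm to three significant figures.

Required P_cr = n·P = 2.4 × 261 = 626.4 kN
L_e = K·L = 1 × 4.38 = 4.380 m
Required I = P_cr·L_e²/(π²E) = 6.264×10^5 × 4.380² / (π² × 1.37×10^10) = 8.888×10^-5 m⁴
I_req = 8.888×10^7 mm⁴
Solid circle: I = πd⁴/64  ⇒  d = (64I/π)^(1/4) = (64×8.888×10^7/π)^(1/4) = 206 mm

d ≈ 206 mm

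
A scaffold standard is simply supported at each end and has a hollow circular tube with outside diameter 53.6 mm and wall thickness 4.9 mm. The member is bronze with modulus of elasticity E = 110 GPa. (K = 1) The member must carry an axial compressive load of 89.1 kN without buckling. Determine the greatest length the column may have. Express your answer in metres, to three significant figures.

Inner diameter d_i = 53.6 − 2×4.9 = 43.80 mm
I = π(d_o⁴ − d_i⁴)/64 = π(53.6⁴ − 43.80⁴)/64 = 2.245×10^5 mm⁴
I = 2.245×10^-7 m⁴
At the buckling limit P_cr = P = 8.910×10^4 N
From P_cr = π²EI/(K·L)²:  L = (1/K)·√(π²EI/P_cr) = (1/1)·√(π²×1.10×10^11×2.245×10^-7/8.910×10^4)
L = 1.65 m

L_max ≈ 1.65 m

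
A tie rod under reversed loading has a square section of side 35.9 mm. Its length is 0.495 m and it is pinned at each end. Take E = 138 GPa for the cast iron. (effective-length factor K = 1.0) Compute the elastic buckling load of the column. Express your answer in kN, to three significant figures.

P_cr ≈ 769 kN

I = a⁴/12 = 35.9⁴/12 = 1.384×10^5 mm⁴
I = 1.384×10^5 mm⁴ = 1.384×10^-7 m⁴
Effective length L_e = K·L = 1 × 0.495 = 0.4950 m
P_cr = π²EI / L_e² = π² × 138×10⁹ × 1.384×10^-7 / 0.4950² = 7.694×10^5 N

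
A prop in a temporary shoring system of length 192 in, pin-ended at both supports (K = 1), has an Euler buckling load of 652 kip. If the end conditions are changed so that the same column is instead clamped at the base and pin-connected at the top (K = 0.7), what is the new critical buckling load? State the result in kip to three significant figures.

P_cr ∝ 1/K², so P_cr,new = P_cr,old × (K_old/K_new)² = 652 × (1/0.7)²
= 652 × 2.041 = 1330 kip

P_cr ≈ 1330 kip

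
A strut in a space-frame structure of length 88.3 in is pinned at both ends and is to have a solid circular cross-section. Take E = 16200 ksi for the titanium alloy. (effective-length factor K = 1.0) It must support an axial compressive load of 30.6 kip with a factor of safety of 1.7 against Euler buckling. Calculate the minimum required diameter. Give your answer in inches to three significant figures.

d ≈ 2.68 in

Required P_cr = n·P = 1.7 × 30.6 = 52.02 kip
L_e = K·L = 1 × 88.3 = 88.30 in
Required I = P_cr·L_e²/(π²E) = 5.202×10^4 × 88.30² / (π² × 1.62×10^7) = 2.537 in⁴
Solid circle: I = πd⁴/64  ⇒  d = (64I/π)^(1/4) = (64×2.537/π)^(1/4) = 2.68 in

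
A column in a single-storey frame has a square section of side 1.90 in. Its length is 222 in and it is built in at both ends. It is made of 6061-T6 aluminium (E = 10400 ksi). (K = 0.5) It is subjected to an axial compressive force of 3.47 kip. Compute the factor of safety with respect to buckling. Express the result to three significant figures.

I = a⁴/12 = 1.90⁴/12 = 1.086 in⁴
Effective length L_e = K·L = 0.5 × 222 = 111.0 in
P_cr = π²EI / L_e² = π² × 10400×10³ × 1.086 / 111.0² = 9.047×10^3 lb
Factor of safety n = P_cr / P = 9.0473 / 3.47 = 2.61

n ≈ 2.61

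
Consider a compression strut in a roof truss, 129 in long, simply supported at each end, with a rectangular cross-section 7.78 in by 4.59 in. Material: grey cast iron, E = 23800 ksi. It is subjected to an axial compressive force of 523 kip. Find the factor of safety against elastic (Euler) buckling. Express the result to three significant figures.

n ≈ 1.69

Buckling occurs about the weak axis: I_min = h·b³/12 with b = 4.59 in (the shorter side).
I_min = 7.78×4.59³/12 = 62.70 in⁴
Effective length L_e = K·L = 1 × 129 = 129.0 in
P_cr = π²EI / L_e² = π² × 23800×10³ × 62.70 / 129.0² = 8.850×10^5 lb
Factor of safety n = P_cr / P = 884.98 / 523 = 1.69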